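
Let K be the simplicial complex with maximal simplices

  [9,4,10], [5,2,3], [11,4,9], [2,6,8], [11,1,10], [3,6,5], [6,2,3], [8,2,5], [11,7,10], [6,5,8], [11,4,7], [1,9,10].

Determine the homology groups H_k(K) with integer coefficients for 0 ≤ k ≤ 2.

H_0 ≅ Z^2,  H_1 ≅ Z,  H_2 ≅ Z.

We work with the vertex ordering 1 < 2 < 3 < 4 < 5 < 6 < 7 < 8 < 9 < 10 < 11. The simplices of K, each written with vertices in increasing order, are:

  0-simplices (11): [1], [2], [3], [4], [5], [6], [7], [8], [9], [10], [11]
  1-simplices (21): [1,9], [1,10], [1,11], [2,3], [2,5], [2,6], [2,8], [3,5], [3,6], [4,7], [4,9], [4,10], [4,11], [5,6], [5,8], [6,8], [7,10], [7,11], [9,10], [9,11], [10,11]
  2-simplices (12): [1,9,10], [1,10,11], [2,3,5], [2,3,6], [2,5,8], [2,6,8], [3,5,6], [4,7,11], [4,9,10], [4,9,11], [5,6,8], [7,10,11]

so the chain groups are C_0 ≅ Z^11, C_1 ≅ Z^21, C_2 ≅ Z^12.

∂_1: C_1 → C_0 maps an edge to its endpoints' difference, ∂[p,q] = q − p.
The resulting 11×21 matrix has rank 9, and its Smith normal form has invariant factors (1,1,1,1,1,1,1,1,1).

The boundary map ∂_2: C_2 → C_1 acts by ∂[p,q,r] = [q,r] − [p,r] + [p,q]. For instance
  ∂[2,5,8] = [5,8] − [2,8] + [2,5],
  ∂[2,6,8] = [6,8] − [2,8] + [2,6].
As a 21×12 matrix over Z this has rank 11, with invariant factors (1,1,1,1,1,1,1,1,1,1,1).

From H_k ≅ ker(∂_k) / im(∂_{k+1}) we obtain:

  H_0: rank C_0 − rank ∂_1 = 11 − 9 = 2, and the invariant factors of ∂_1 are all 1, so H_0 = Z^2.
  H_1: rank ker ∂_1 − rank ∂_2 = (21 − 9) − 11 = 1, and the invariant factors of ∂_2 are all 1, so H_1 = Z.
  H_2: rank ker ∂_2 − rank ∂_3 = (12 − 11) − 0 = 1, and there is no ∂_3, so H_2 = Z.

As a check, the Euler characteristic is 11 − 21 + 12 = 2, which agrees with 2 − 1 + 1 = 2.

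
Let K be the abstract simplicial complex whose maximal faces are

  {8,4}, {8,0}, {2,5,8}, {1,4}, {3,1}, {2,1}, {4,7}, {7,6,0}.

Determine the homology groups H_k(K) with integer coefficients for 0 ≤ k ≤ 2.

Order the vertices as 0 < 1 < 2 < 3 < 4 < 5 < 6 < 7 < 8. Listing each simplex with vertices in this order, K has dimension 2 with simplices:

  0-simplices (9): [0], [1], [2], [3], [4], [5], [6], [7], [8]
  1-simplices (12): [0,6], [0,7], [0,8], [1,2], [1,3], [1,4], [2,5], [2,8], [4,7], [4,8], [5,8], [6,7]
  2-simplices (2): [0,6,7], [2,5,8]

Hence C_0 ≅ Z^9, C_1 ≅ Z^12, C_2 ≅ Z^2.

∂_1: C_1 → C_0 is given by ∂[p,q] = [q] − [p]. For instance
  ∂[2,8] = [8] − [2].
This gives a 9×12 integer matrix of rank 8; reducing to Smith normal form yields diagonal entries (1,1,1,1,1,1,1,1).

Boundary ∂_2: C_2 → C_1 acts by ∂[p,q,r] = [q,r] − [p,r] + [p,q]. For instance
  ∂[2,5,8] = [5,8] − [2,8] + [2,5],
  ∂[0,6,7] = [6,7] − [0,7] + [0,6].
The resulting 12×2 matrix has rank 2, and its Smith normal form has invariant factors (1,1).

From H_k ≅ ker(∂_k) / im(∂_{k+1}) we obtain:

  H_0: rank C_0 − rank ∂_1 = 9 − 8 = 1, and the invariant factors of ∂_1 are all 1, so H_0 ≅ Z.
  H_1: rank ker ∂_1 − rank ∂_2 = (12 − 8) − 2 = 2, and the invariant factors of ∂_2 are all 1, so H_1 ≅ Z^2.
  H_2: rank ker ∂_2 − rank ∂_3 = (2 − 2) − 0 = 0, and there is no ∂_3, so H_2 ≅ 0.

H_0 = Z,  H_1 = Z^2,  H_2 = 0.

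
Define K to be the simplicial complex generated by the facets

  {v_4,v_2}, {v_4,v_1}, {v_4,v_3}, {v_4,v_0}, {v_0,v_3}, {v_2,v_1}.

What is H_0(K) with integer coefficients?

H_0 = Z.

K has 5 vertices, 6 edges.
rank ∂_0 = 0, rank ∂_1 = 4 ⇒ b_0 = 5 − 0 − 4 = 1; all invariant factors of ∂_1 are 1 so no torsion. So H_0 ≅ Z.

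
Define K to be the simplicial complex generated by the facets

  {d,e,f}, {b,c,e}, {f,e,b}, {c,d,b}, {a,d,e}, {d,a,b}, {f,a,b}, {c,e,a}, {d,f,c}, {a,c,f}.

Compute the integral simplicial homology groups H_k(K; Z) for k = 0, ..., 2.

Order the vertices as a < b < c < d < e < f. Listing each simplex with vertices in this order, K has dimension 2 with simplices:

  0-simplices (6): a, b, c, d, e, f
  1-simplices (15): ab, ac, ad, ae, af, bc, bd, be, bf, cd, ce, cf, de, df, ef
  2-simplices (10): abd, abf, ace, acf, ade, bcd, bce, bef, cdf, def

giving chain groups C_0 ≅ Z^6, C_1 ≅ Z^15, C_2 ≅ Z^10.

The boundary map ∂_1: C_1 → C_0 maps an edge to its endpoints' difference, ∂[p,q] = q − p. For instance
  ∂cd = d − c.
The 6×15 boundary matrix has rank 5 and Smith normal form diag(1,1,1,1,1).

Boundary ∂_2: C_2 → C_1 acts by ∂[p,q,r] = [q,r] − [p,r] + [p,q]. For instance
  ∂ade = de − ae + ad,
  ∂bcd = cd − bd + bc.
This gives a 15×10 integer matrix of rank 10; reducing to Smith normal form yields diagonal entries (1,1,1,1,1,1,1,1,1,2).

Reading off H_k = ker ∂_k / im ∂_{k+1}:

  H_0: rank C_0 − rank ∂_1 = 6 − 5 = 1, and the invariant factors of ∂_1 are all 1, so H_0 = Z.
  H_1: rank ker ∂_1 − rank ∂_2 = (15 − 5) − 10 = 0, and ∂_2 has invariant factor 2 > 1, so H_1 = Z/2.
  H_2: rank ker ∂_2 − rank ∂_3 = (10 − 10) − 0 = 0, and there is no ∂_3, so H_2 = 0.

(K is a triangulation of the real projective plane RP^2.)

H_0 ≅ Z,  H_1 ≅ Z/2,  H_2 = 0.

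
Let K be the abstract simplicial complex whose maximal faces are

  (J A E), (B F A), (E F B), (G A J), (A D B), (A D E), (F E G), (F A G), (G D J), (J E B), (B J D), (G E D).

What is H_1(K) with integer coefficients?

H_1 = Z/2.

We work with the vertex ordering A < B < D < E < F < G < J. The simplices of K, each written with vertices in increasing order, are:

  0-simplices (7): A, B, D, E, F, G, J
  1-simplices (18): AB, AD, AE, AF, AG, AJ, BD, BE, BF, BJ, DE, DG, DJ, EF, EG, EJ, FG, GJ
  2-simplices (12): ABD, ABF, ADE, AEJ, AFG, AGJ, BDJ, BEF, BEJ, DEG, DGJ, EFG

so the chain groups are C_0 ≅ Z^7, C_1 ≅ Z^18, C_2 ≅ Z^12.

∂_1: C_1 → C_0 sends each edge [p,q] (with p < q) to q − p. For instance
  ∂DG = G − D.
The resulting 7×18 matrix has rank 6, and its Smith normal form has invariant factors (1,1,1,1,1,1).

∂_2: C_2 → C_1 sends each 2-simplex [p,q,r] to [q,r] − [p,r] + [p,q]. For instance
  ∂AEJ = EJ − AJ + AE,
  ∂ABF = BF − AF + AB.
This gives a 18×12 integer matrix of rank 12; reducing to Smith normal form yields diagonal entries (1,1,1,1,1,1,1,1,1,1,1,2).

Now H_k = ker ∂_k / im ∂_{k+1}, so:

  H_1: rank ker ∂_1 − rank ∂_2 = (18 − 6) − 12 = 0, and ∂_2 has invariant factor 2 > 1, so H_1 = Z/2.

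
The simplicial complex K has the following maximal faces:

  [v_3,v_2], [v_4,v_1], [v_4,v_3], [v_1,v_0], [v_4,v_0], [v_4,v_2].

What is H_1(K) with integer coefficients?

H_1 ≅ Z^2.

Order the vertices as v_0 < v_1 < v_2 < v_3 < v_4. Listing each simplex with vertices in this order, K has dimension 1 with simplices:

  0-simplices (5): [v_0], [v_1], [v_2], [v_3], [v_4]
  1-simplices (6): [v_0,v_1], [v_0,v_4], [v_1,v_4], [v_2,v_3], [v_2,v_4], [v_3,v_4]

giving chain groups C_0 ≅ Z^5, C_1 ≅ Z^6.

Boundary ∂_1: C_1 → C_0 sends each edge [p,q] (with p < q) to q − p.
This gives a 5×6 integer matrix of rank 4; reducing to Smith normal form yields diagonal entries (1,1,1,1).

Computing H_k = (kernel of ∂_k) / (image of ∂_{k+1}):

  H_1: rank ker ∂_1 − rank ∂_2 = (6 − 4) − 0 = 2, and there is no ∂_2, so H_1 = Z^2.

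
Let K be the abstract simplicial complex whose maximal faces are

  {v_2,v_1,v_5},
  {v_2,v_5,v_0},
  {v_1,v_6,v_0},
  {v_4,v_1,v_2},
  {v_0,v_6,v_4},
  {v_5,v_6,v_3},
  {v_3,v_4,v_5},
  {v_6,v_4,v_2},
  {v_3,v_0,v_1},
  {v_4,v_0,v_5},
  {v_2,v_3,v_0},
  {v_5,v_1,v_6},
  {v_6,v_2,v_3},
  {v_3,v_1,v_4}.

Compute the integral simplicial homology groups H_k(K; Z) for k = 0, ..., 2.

H_0 = Z,  H_1 = Z^2,  H_2 = Z.

K has 7 vertices, 21 edges, 14 triangles.
rank ∂_0 = 0, rank ∂_1 = 6 ⇒ b_0 = 7 − 0 − 6 = 1; all invariant factors of ∂_1 are 1 so no torsion. So H_0 = Z.
rank ∂_1 = 6, rank ∂_2 = 13 ⇒ b_1 = 21 − 6 − 13 = 2; all invariant factors of ∂_2 are 1 so no torsion. So H_1 = Z^2.
rank ∂_2 = 13, rank ∂_3 = 0 ⇒ b_2 = 14 − 13 − 0 = 1. So H_2 = Z.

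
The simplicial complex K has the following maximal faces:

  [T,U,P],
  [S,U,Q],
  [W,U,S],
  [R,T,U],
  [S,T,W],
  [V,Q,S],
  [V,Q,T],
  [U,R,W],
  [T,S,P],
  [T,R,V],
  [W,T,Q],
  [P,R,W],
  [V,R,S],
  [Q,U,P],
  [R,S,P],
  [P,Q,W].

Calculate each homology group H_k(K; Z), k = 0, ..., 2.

H_0 = Z,  H_1 = Z^2,  H_2 = Z.

Take the total order P < Q < R < S < T < U < V < W on the vertex set. Then K (dimension 2) consists of the simplices:

  0-simplices (8): P, Q, R, S, T, U, V, W
  1-simplices (24): PQ, PR, PS, PT, PU, PW, QS, QT, QU, QV, QW, RS, RT, RU, RV, RW, ST, SU, SV, SW, TU, TV, TW, UW
  2-simplices (16): PQU, PQW, PRS, PRW, PST, PTU, QSU, QSV, QTV, QTW, RSV, RTU, RTV, RUW, STW, SUW

giving chain groups C_0 ≅ Z^8, C_1 ≅ Z^24, C_2 ≅ Z^16.

∂_1: C_1 → C_0 sends each edge [p,q] (with p < q) to q − p.
The 8×24 boundary matrix has rank 7 and Smith normal form diag(1,1,1,1,1,1,1).

Boundary ∂_2: C_2 → C_1 sends each 2-simplex [p,q,r] to [q,r] − [p,r] + [p,q]. For instance
  ∂QSV = SV − QV + QS,
  ∂PST = ST − PT + PS.
As a 24×16 matrix over Z this has rank 15, with invariant factors (1,1,1,1,1,1,1,1,1,1,1,1,1,1,1).

Reading off H_k = ker ∂_k / im ∂_{k+1}:

  H_0: rank C_0 − rank ∂_1 = 8 − 7 = 1, and the invariant factors of ∂_1 are all 1, so H_0 = Z.
  H_1: rank ker ∂_1 − rank ∂_2 = (24 − 7) − 15 = 2, and the invariant factors of ∂_2 are all 1, so H_1 = Z^2.
  H_2: rank ker ∂_2 − rank ∂_3 = (16 − 15) − 0 = 1, and there is no ∂_3, so H_2 = Z.

As a check, the Euler characteristic is 8 − 24 + 16 = 0, which agrees with 1 − 2 + 1 = 0.
(K is a triangulation of the torus T^2.)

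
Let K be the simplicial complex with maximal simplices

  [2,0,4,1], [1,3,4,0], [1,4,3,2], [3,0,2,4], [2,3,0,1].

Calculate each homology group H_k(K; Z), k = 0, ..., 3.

H_0 ≅ Z,  H_1 = 0,  H_2 = 0,  H_3 ≅ Z.

K has 5 vertices, 10 edges, 10 triangles, 5 3-simplices.
rank ∂_0 = 0, rank ∂_1 = 4 ⇒ b_0 = 5 − 0 − 4 = 1; all invariant factors of ∂_1 are 1 so no torsion. So H_0 ≅ Z.
rank ∂_1 = 4, rank ∂_2 = 6 ⇒ b_1 = 10 − 4 − 6 = 0; all invariant factors of ∂_2 are 1 so no torsion. So H_1 ≅ 0.
rank ∂_2 = 6, rank ∂_3 = 4 ⇒ b_2 = 10 − 6 − 4 = 0; all invariant factors of ∂_3 are 1 so no torsion. So H_2 ≅ 0.
rank ∂_3 = 4, rank ∂_4 = 0 ⇒ b_3 = 5 − 4 − 0 = 1. So H_3 ≅ Z.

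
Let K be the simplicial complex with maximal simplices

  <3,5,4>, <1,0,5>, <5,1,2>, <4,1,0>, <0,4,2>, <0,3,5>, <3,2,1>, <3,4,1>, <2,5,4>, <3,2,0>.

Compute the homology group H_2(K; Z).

We work with the vertex ordering 0 < 1 < 2 < 3 < 4 < 5. The simplices of K, each written with vertices in increasing order, are:

  0-simplices (6): [0], [1], [2], [3], [4], [5]
  1-simplices (15): [0,1], [0,2], [0,3], [0,4], [0,5], [1,2], [1,3], [1,4], [1,5], [2,3], [2,4], [2,5], [3,4], [3,5], [4,5]
  2-simplices (10): [0,1,4], [0,1,5], [0,2,3], [0,2,4], [0,3,5], [1,2,3], [1,2,5], [1,3,4], [2,4,5], [3,4,5]

so the chain groups are C_0 ≅ Z^6, C_1 ≅ Z^15, C_2 ≅ Z^10.

Boundary ∂_1: C_1 → C_0 maps an edge to its endpoints' difference, ∂[p,q] = q − p. For instance
  ∂[1,3] = [3] − [1].
The 6×15 boundary matrix has rank 5 and Smith normal form diag(1,1,1,1,1).

The boundary map ∂_2: C_2 → C_1 maps a triangle to the signed sum of its edges. For instance
  ∂[0,2,4] = [2,4] − [0,4] + [0,2],
  ∂[0,1,5] = [1,5] − [0,5] + [0,1].
The 15×10 boundary matrix has rank 10 and Smith normal form diag(1,1,1,1,1,1,1,1,1,2).

Reading off H_k = ker ∂_k / im ∂_{k+1}:

  H_2: rank ker ∂_2 − rank ∂_3 = (10 − 10) − 0 = 0, and there is no ∂_3, so H_2 ≅ 0.

H_2 = 0.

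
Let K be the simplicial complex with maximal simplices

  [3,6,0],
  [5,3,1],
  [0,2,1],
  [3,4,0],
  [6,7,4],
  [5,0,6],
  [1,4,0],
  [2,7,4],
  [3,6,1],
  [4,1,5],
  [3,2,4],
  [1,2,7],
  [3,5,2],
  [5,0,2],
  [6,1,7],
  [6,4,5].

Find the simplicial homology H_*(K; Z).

H_0 ≅ Z,  H_1 ≅ Z^2,  H_2 ≅ Z.

Take the total order 0 < 1 < 2 < 3 < 4 < 5 < 6 < 7 on the vertex set. Then K (dimension 2) consists of the simplices:

  0-simplices (8): [0], [1], [2], [3], [4], [5], [6], [7]
  1-simplices (24): (24 of them)
  2-simplices (16): [0,1,2], [0,1,4], [0,2,5], [0,3,4], [0,3,6], [0,5,6], [1,2,7], [1,3,5], [1,3,6], [1,4,5], [1,6,7], [2,3,4], [2,3,5], [2,4,7], [4,5,6], [4,6,7]

so the chain groups are C_0 ≅ Z^8, C_1 ≅ Z^24, C_2 ≅ Z^16.

∂_1: C_1 → C_0 sends each edge [p,q] (with p < q) to q − p.
The 8×24 boundary matrix has rank 7 and Smith normal form diag(1,1,1,1,1,1,1).

The boundary map ∂_2: C_2 → C_1 maps a triangle to the signed sum of its edges. For instance
  ∂[0,1,4] = [1,4] − [0,4] + [0,1],
  ∂[4,6,7] = [6,7] − [4,7] + [4,6].
The resulting 24×16 matrix has rank 15, and its Smith normal form has invariant factors (1,1,1,1,1,1,1,1,1,1,1,1,1,1,1).

From H_k ≅ ker(∂_k) / im(∂_{k+1}) we obtain:

  H_0: rank C_0 − rank ∂_1 = 8 − 7 = 1, and the invariant factors of ∂_1 are all 1, so H_0 ≅ Z.
  H_1: rank ker ∂_1 − rank ∂_2 = (24 − 7) − 15 = 2, and the invariant factors of ∂_2 are all 1, so H_1 ≅ Z^2.
  H_2: rank ker ∂_2 − rank ∂_3 = (16 − 15) − 0 = 1, and there is no ∂_3, so H_2 ≅ Z.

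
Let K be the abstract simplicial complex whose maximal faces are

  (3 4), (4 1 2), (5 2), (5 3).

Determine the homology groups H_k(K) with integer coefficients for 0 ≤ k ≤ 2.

Take the total order 1 < 2 < 3 < 4 < 5 on the vertex set. Then K (dimension 2) consists of the simplices:

  0-simplices (5): [1], [2], [3], [4], [5]
  1-simplices (6): [1,2], [1,4], [2,4], [2,5], [3,4], [3,5]
  2-simplices (1): [1,2,4]

so the chain groups are C_0 ≅ Z^5, C_1 ≅ Z^6, C_2 ≅ Z^1.

The boundary map ∂_1: C_1 → C_0 is given by ∂[p,q] = [q] − [p].
As a 5×6 matrix over Z this has rank 4, with invariant factors (1,1,1,1).

Boundary ∂_2: C_2 → C_1 acts by ∂[p,q,r] = [q,r] − [p,r] + [p,q]. For instance
  ∂[1,2,4] = [2,4] − [1,4] + [1,2].
The 6×1 boundary matrix has rank 1 and Smith normal form diag(1).

Computing H_k = (kernel of ∂_k) / (image of ∂_{k+1}):

  H_0: rank C_0 − rank ∂_1 = 5 − 4 = 1, and the invariant factors of ∂_1 are all 1, so H_0 ≅ Z.
  H_1: rank ker ∂_1 − rank ∂_2 = (6 − 4) − 1 = 1, and the invariant factors of ∂_2 are all 1, so H_1 ≅ Z.
  H_2: rank ker ∂_2 − rank ∂_3 = (1 − 1) − 0 = 0, and there is no ∂_3, so H_2 ≅ 0.

H_0 = Z,  H_1 = Z,  H_2 = 0.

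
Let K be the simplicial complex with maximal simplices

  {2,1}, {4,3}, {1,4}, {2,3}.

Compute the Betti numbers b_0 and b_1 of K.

Fix the vertex order 1 < 2 < 3 < 4 and write every simplex with vertices in increasing order. Then dim K = 1 and the simplices of K are:

  0-simplices (4): [1], [2], [3], [4]
  1-simplices (4): [1,2], [1,4], [2,3], [3,4]

so the chain groups are C_0 ≅ Z^4, C_1 ≅ Z^4.

The boundary map ∂_1: C_1 → C_0 maps an edge to its endpoints' difference, ∂[p,q] = q − p. For instance
  ∂[3,4] = [4] − [3].
The resulting 4×4 matrix has rank 3, and its Smith normal form has invariant factors (1,1,1).

Reading off H_k = ker ∂_k / im ∂_{k+1}:

  H_0: rank C_0 − rank ∂_1 = 4 − 3 = 1, and the invariant factors of ∂_1 are all 1, so H_0 ≅ Z.
  H_1: rank ker ∂_1 − rank ∂_2 = (4 − 3) − 0 = 1, and there is no ∂_2, so H_1 ≅ Z.

Hence the Betti numbers are b_0 = 1, b_1 = 1.

b_0 = 1, b_1 = 1.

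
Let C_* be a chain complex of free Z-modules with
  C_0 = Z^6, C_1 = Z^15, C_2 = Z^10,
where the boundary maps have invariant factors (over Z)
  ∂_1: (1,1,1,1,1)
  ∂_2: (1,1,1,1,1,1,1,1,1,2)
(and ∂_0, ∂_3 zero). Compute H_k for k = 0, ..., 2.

H_0: b_0 = 6 − 0 − 5 = 1; torsion from ∂_1 factors > 1: none. So H_0 = Z.
H_1: b_1 = 15 − 5 − 10 = 0; torsion from ∂_2 factors > 1: [2]. So H_1 = Z/2.
H_2: b_2 = 10 − 10 − 0 = 0; torsion from ∂_3 factors > 1: none. So H_2 = 0.

H_0 = Z,  H_1 = Z/2,  H_2 = 0.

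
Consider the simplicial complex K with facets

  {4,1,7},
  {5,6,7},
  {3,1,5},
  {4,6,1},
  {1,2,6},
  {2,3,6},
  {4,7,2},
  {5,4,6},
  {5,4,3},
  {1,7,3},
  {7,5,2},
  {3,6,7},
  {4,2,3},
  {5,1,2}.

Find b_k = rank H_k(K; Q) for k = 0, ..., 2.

b_0 = 1, b_1 = 2, b_2 = 1.

Fix the vertex order 1 < 2 < 3 < 4 < 5 < 6 < 7 and write every simplex with vertices in increasing order. Then dim K = 2 and the simplices of K are:

  0-simplices (7): [1], [2], [3], [4], [5], [6], [7]
  1-simplices (21): [1,2], [1,3], [1,4], [1,5], [1,6], [1,7], [2,3], [2,4], [2,5], [2,6], [2,7], [3,4], [3,5], [3,6], [3,7], [4,5], [4,6], [4,7], [5,6], [5,7], [6,7]
  2-simplices (14): [1,2,5], [1,2,6], [1,3,5], [1,3,7], [1,4,6], [1,4,7], [2,3,4], [2,3,6], [2,4,7], [2,5,7], [3,4,5], [3,6,7], [4,5,6], [5,6,7]

so the chain groups are C_0 ≅ Z^7, C_1 ≅ Z^21, C_2 ≅ Z^14.

∂_1: C_1 → C_0 maps an edge to its endpoints' difference, ∂[p,q] = q − p.
As a 7×21 matrix over Z this has rank 6, with invariant factors (1,1,1,1,1,1).

∂_2: C_2 → C_1 sends each 2-simplex [p,q,r] to [q,r] − [p,r] + [p,q]. For instance
  ∂[1,4,7] = [4,7] − [1,7] + [1,4],
  ∂[1,2,6] = [2,6] − [1,6] + [1,2].
The 21×14 boundary matrix has rank 13 and Smith normal form diag(1,1,1,1,1,1,1,1,1,1,1,1,1).

Computing H_k = (kernel of ∂_k) / (image of ∂_{k+1}):

  H_0: rank C_0 − rank ∂_1 = 7 − 6 = 1, and the invariant factors of ∂_1 are all 1, so H_0 = Z.
  H_1: rank ker ∂_1 − rank ∂_2 = (21 − 6) − 13 = 2, and the invariant factors of ∂_2 are all 1, so H_1 = Z^2.
  H_2: rank ker ∂_2 − rank ∂_3 = (14 − 13) − 0 = 1, and there is no ∂_3, so H_2 = Z.

Hence the Betti numbers are b_0 = 1, b_1 = 2, b_2 = 1.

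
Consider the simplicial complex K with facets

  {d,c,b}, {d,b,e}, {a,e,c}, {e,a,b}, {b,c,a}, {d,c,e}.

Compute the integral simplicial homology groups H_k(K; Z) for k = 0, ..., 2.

H_0 ≅ Z,  H_1 = 0,  H_2 ≅ Z.

K has 5 vertices, 9 edges, 6 triangles.
rank ∂_0 = 0, rank ∂_1 = 4 ⇒ b_0 = 5 − 0 − 4 = 1; all invariant factors of ∂_1 are 1 so no torsion. So H_0 ≅ Z.
rank ∂_1 = 4, rank ∂_2 = 5 ⇒ b_1 = 9 − 4 − 5 = 0; all invariant factors of ∂_2 are 1 so no torsion. So H_1 ≅ 0.
rank ∂_2 = 5, rank ∂_3 = 0 ⇒ b_2 = 6 − 5 − 0 = 1. So H_2 ≅ Z.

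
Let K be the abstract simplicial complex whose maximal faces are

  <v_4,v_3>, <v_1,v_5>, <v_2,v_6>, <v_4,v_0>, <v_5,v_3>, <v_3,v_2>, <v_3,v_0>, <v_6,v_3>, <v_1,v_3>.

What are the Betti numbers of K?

b_0 = 1, b_1 = 3.

Order the vertices as v_0 < v_1 < v_2 < v_3 < v_4 < v_5 < v_6. Listing each simplex with vertices in this order, K has dimension 1 with simplices:

  0-simplices (7): [v_0], [v_1], [v_2], [v_3], [v_4], [v_5], [v_6]
  1-simplices (9): [v_0,v_3], [v_0,v_4], [v_1,v_3], [v_1,v_5], [v_2,v_3], [v_2,v_6], [v_3,v_4], [v_3,v_5], [v_3,v_6]

giving chain groups C_0 ≅ Z^7, C_1 ≅ Z^9.

Boundary ∂_1: C_1 → C_0 maps an edge to its endpoints' difference, ∂[p,q] = q − p. For instance
  ∂[v_3,v_6] = [v_6] − [v_3].
This gives a 7×9 integer matrix of rank 6; reducing to Smith normal form yields diagonal entries (1,1,1,1,1,1).

Now H_k = ker ∂_k / im ∂_{k+1}, so:

  H_0: rank C_0 − rank ∂_1 = 7 − 6 = 1, and the invariant factors of ∂_1 are all 1, so H_0 ≅ Z.
  H_1: rank ker ∂_1 − rank ∂_2 = (9 − 6) − 0 = 3, and there is no ∂_2, so H_1 ≅ Z^3.

Hence the Betti numbers are b_0 = 1, b_1 = 3.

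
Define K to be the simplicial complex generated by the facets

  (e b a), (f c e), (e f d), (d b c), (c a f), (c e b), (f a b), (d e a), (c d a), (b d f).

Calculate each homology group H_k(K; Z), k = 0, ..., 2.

H_0 = Z,  H_1 = Z/2,  H_2 = 0.

Fix the vertex order a < b < c < d < e < f and write every simplex with vertices in increasing order. Then dim K = 2 and the simplices of K are:

  0-simplices (6): a, b, c, d, e, f
  1-simplices (15): ab, ac, ad, ae, af, bc, bd, be, bf, cd, ce, cf, de, df, ef
  2-simplices (10): abe, abf, acd, acf, ade, bcd, bce, bdf, cef, def

Hence C_0 ≅ Z^6, C_1 ≅ Z^15, C_2 ≅ Z^10.

Boundary ∂_1: C_1 → C_0 sends each edge [p,q] (with p < q) to q − p. For instance
  ∂bc = c − b.
As a 6×15 matrix over Z this has rank 5, with invariant factors (1,1,1,1,1).

Boundary ∂_2: C_2 → C_1 acts by ∂[p,q,r] = [q,r] − [p,r] + [p,q]. For instance
  ∂def = ef − df + de,
  ∂ade = de − ae + ad.
This gives a 15×10 integer matrix of rank 10; reducing to Smith normal form yields diagonal entries (1,1,1,1,1,1,1,1,1,2).

Reading off H_k = ker ∂_k / im ∂_{k+1}:

  H_0: rank C_0 − rank ∂_1 = 6 − 5 = 1, and the invariant factors of ∂_1 are all 1, so H_0 = Z.
  H_1: rank ker ∂_1 − rank ∂_2 = (15 − 5) − 10 = 0, and ∂_2 has invariant factor 2 > 1, so H_1 = Z/2.
  H_2: rank ker ∂_2 − rank ∂_3 = (10 − 10) − 0 = 0, and there is no ∂_3, so H_2 = 0.

As a check, the Euler characteristic is 6 − 15 + 10 = 1, which agrees with 1 − 0 + 0 = 1.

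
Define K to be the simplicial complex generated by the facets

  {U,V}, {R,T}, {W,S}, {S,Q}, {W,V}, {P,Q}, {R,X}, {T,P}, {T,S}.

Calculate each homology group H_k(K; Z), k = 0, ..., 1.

H_0 = Z,  H_1 = Z.

Fix the vertex order P < Q < R < S < T < U < V < W < X and write every simplex with vertices in increasing order. Then dim K = 1 and the simplices of K are:

  0-simplices (9): P, Q, R, S, T, U, V, W, X
  1-simplices (9): PQ, PT, QS, RT, RX, ST, SW, UV, VW

giving chain groups C_0 ≅ Z^9, C_1 ≅ Z^9.

The boundary map ∂_1: C_1 → C_0 sends each edge [p,q] (with p < q) to q − p. For instance
  ∂UV = V − U.
The 9×9 boundary matrix has rank 8 and Smith normal form diag(1,1,1,1,1,1,1,1).

Reading off H_k = ker ∂_k / im ∂_{k+1}:

  H_0: rank C_0 − rank ∂_1 = 9 − 8 = 1, and the invariant factors of ∂_1 are all 1, so H_0 = Z.
  H_1: rank ker ∂_1 − rank ∂_2 = (9 − 8) − 0 = 1, and there is no ∂_2, so H_1 = Z.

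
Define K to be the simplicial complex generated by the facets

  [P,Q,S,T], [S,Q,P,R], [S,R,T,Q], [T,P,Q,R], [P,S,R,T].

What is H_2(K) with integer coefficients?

H_2 = 0.

Fix the vertex order P < Q < R < S < T and write every simplex with vertices in increasing order. Then dim K = 3 and the simplices of K are:

  0-simplices (5): P, Q, R, S, T
  1-simplices (10): PQ, PR, PS, PT, QR, QS, QT, RS, RT, ST
  2-simplices (10): PQR, PQS, PQT, PRS, PRT, PST, QRS, QRT, QST, RST
  3-simplices (5): PQRS, PQRT, PQST, PRST, QRST

so the chain groups are C_0 ≅ Z^5, C_1 ≅ Z^10, C_2 ≅ Z^10, C_3 ≅ Z^5.

The boundary map ∂_1: C_1 → C_0 is given by ∂[p,q] = [q] − [p]. For instance
  ∂QR = R − Q.
The 5×10 boundary matrix has rank 4 and Smith normal form diag(1,1,1,1).

The boundary map ∂_2: C_2 → C_1 maps a triangle to the signed sum of its edges. For instance
  ∂PRT = RT − PT + PR,
  ∂PST = ST − PT + PS.
The 10×10 boundary matrix has rank 6 and Smith normal form diag(1,1,1,1,1,1).

The boundary map ∂_3: C_3 → C_2 sends each 3-simplex σ to the alternating sum Σ_i (−1)^i (σ with its i-th vertex removed). For instance
  ∂PRST = RST − PST + PRT − PRS,
  ∂PQRS = QRS − PRS + PQS − PQR.
This gives a 10×5 integer matrix of rank 4; reducing to Smith normal form yields diagonal entries (1,1,1,1).

Reading off H_k = ker ∂_k / im ∂_{k+1}:

  H_2: rank ker ∂_2 − rank ∂_3 = (10 − 6) − 4 = 0, and the invariant factors of ∂_3 are all 1, so H_2 = 0.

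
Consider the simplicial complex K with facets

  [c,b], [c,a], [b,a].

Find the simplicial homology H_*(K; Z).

K has 3 vertices, 3 edges.
rank ∂_0 = 0, rank ∂_1 = 2 ⇒ b_0 = 3 − 0 − 2 = 1; all invariant factors of ∂_1 are 1 so no torsion. So H_0 = Z.
rank ∂_1 = 2, rank ∂_2 = 0 ⇒ b_1 = 3 − 2 − 0 = 1. So H_1 = Z.

H_0 ≅ Z,  H_1 ≅ Z.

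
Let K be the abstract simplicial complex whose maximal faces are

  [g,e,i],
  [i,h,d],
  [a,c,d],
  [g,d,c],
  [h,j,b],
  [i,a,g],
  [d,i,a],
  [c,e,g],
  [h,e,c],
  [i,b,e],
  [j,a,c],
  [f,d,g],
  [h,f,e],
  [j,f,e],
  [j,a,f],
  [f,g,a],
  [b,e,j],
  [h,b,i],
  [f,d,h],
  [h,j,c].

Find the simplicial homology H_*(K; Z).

Order the vertices as a < b < c < d < e < f < g < h < i < j. Listing each simplex with vertices in this order, K has dimension 2 with simplices:

  0-simplices (10): a, b, c, d, e, f, g, h, i, j
  1-simplices (30): ac, ad, af, ag, ai, aj, be, bh, bi, bj, cd, ce, cg, ch, cj, df, dg, dh, di, ef, eg, eh, ei, ej, fg, fh, fj, gi, hi, hj
  2-simplices (20): acd, acj, adi, afg, afj, agi, bei, bej, bhi, bhj, cdg, ceg, ceh, chj, dfg, dfh, dhi, efh, efj, egi

Hence C_0 ≅ Z^10, C_1 ≅ Z^30, C_2 ≅ Z^20.

The boundary map ∂_1: C_1 → C_0 sends each edge [p,q] (with p < q) to q − p.
As a 10×30 matrix over Z this has rank 9, with invariant factors (1,1,1,1,1,1,1,1,1).

Boundary ∂_2: C_2 → C_1 sends each 2-simplex [p,q,r] to [q,r] − [p,r] + [p,q]. For instance
  ∂adi = di − ai + ad,
  ∂efh = fh − eh + ef.
The 30×20 boundary matrix has rank 20 and Smith normal form diag(1,1,1,1,1,1,1,1,1,1,1,1,1,1,1,1,1,1,1,2).

Computing H_k = (kernel of ∂_k) / (image of ∂_{k+1}):

  H_0: rank C_0 − rank ∂_1 = 10 − 9 = 1, and the invariant factors of ∂_1 are all 1, so H_0 = Z.
  H_1: rank ker ∂_1 − rank ∂_2 = (30 − 9) − 20 = 1, and ∂_2 has invariant factor 2 > 1, so H_1 = Z ⊕ Z/2Z.
  H_2: rank ker ∂_2 − rank ∂_3 = (20 − 20) − 0 = 0, and there is no ∂_3, so H_2 = 0.

H_0 = Z,  H_1 = Z ⊕ Z/2Z,  H_2 = 0.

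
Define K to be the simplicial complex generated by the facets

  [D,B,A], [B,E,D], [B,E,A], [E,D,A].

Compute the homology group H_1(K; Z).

We work with the vertex ordering A < B < D < E. The simplices of K, each written with vertices in increasing order, are:

  0-simplices (4): A, B, D, E
  1-simplices (6): AB, AD, AE, BD, BE, DE
  2-simplices (4): ABD, ABE, ADE, BDE

Hence C_0 ≅ Z^4, C_1 ≅ Z^6, C_2 ≅ Z^4.

∂_1: C_1 → C_0 sends each edge [p,q] (with p < q) to q − p. For instance
  ∂AB = B − A.
The resulting 4×6 matrix has rank 3, and its Smith normal form has invariant factors (1,1,1).

The boundary map ∂_2: C_2 → C_1 sends each 2-simplex [p,q,r] to [q,r] − [p,r] + [p,q]. For instance
  ∂ABD = BD − AD + AB,
  ∂ABE = BE − AE + AB.
This gives a 6×4 integer matrix of rank 3; reducing to Smith normal form yields diagonal entries (1,1,1).

Now H_k = ker ∂_k / im ∂_{k+1}, so:

  H_1: rank ker ∂_1 − rank ∂_2 = (6 − 3) − 3 = 0, and the invariant factors of ∂_2 are all 1, so H_1 = 0.

H_1 ≅ 0.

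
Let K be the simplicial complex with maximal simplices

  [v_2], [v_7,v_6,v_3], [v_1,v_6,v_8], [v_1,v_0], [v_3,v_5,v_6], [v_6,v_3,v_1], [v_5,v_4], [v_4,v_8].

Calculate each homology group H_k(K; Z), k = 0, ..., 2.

We work with the vertex ordering v_0 < v_1 < v_2 < v_3 < v_4 < v_5 < v_6 < v_7 < v_8. The simplices of K, each written with vertices in increasing order, are:

  0-simplices (9): [v_0], [v_1], [v_2], [v_3], [v_4], [v_5], [v_6], [v_7], [v_8]
  1-simplices (12): [v_0,v_1], [v_1,v_3], [v_1,v_6], [v_1,v_8], [v_3,v_5], [v_3,v_6], [v_3,v_7], [v_4,v_5], [v_4,v_8], [v_5,v_6], [v_6,v_7], [v_6,v_8]
  2-simplices (4): [v_1,v_3,v_6], [v_1,v_6,v_8], [v_3,v_5,v_6], [v_3,v_6,v_7]

so the chain groups are C_0 ≅ Z^9, C_1 ≅ Z^12, C_2 ≅ Z^4.

∂_1: C_1 → C_0 is given by ∂[p,q] = [q] − [p]. For instance
  ∂[v_4,v_8] = [v_8] − [v_4].
The 9×12 boundary matrix has rank 7 and Smith normal form diag(1,1,1,1,1,1,1).

Boundary ∂_2: C_2 → C_1 maps a triangle to the signed sum of its edges. For instance
  ∂[v_3,v_6,v_7] = [v_6,v_7] − [v_3,v_7] + [v_3,v_6],
  ∂[v_1,v_6,v_8] = [v_6,v_8] − [v_1,v_8] + [v_1,v_6].
This gives a 12×4 integer matrix of rank 4; reducing to Smith normal form yields diagonal entries (1,1,1,1).

Computing H_k = (kernel of ∂_k) / (image of ∂_{k+1}):

  H_0: rank C_0 − rank ∂_1 = 9 − 7 = 2, and the invariant factors of ∂_1 are all 1, so H_0 = Z^2.
  H_1: rank ker ∂_1 − rank ∂_2 = (12 − 7) − 4 = 1, and the invariant factors of ∂_2 are all 1, so H_1 = Z.
  H_2: rank ker ∂_2 − rank ∂_3 = (4 − 4) − 0 = 0, and there is no ∂_3, so H_2 = 0.

H_0 ≅ Z^2,  H_1 ≅ Z,  H_2 = 0.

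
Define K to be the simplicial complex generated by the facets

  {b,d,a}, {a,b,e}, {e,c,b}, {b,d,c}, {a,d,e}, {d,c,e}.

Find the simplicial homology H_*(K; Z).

H_0 = Z,  H_1 = 0,  H_2 = Z.

K has 5 vertices, 9 edges, 6 triangles.
rank ∂_0 = 0, rank ∂_1 = 4 ⇒ b_0 = 5 − 0 − 4 = 1; all invariant factors of ∂_1 are 1 so no torsion. So H_0 ≅ Z.
rank ∂_1 = 4, rank ∂_2 = 5 ⇒ b_1 = 9 − 4 − 5 = 0; all invariant factors of ∂_2 are 1 so no torsion. So H_1 ≅ 0.
rank ∂_2 = 5, rank ∂_3 = 0 ⇒ b_2 = 6 − 5 − 0 = 1. So H_2 ≅ Z.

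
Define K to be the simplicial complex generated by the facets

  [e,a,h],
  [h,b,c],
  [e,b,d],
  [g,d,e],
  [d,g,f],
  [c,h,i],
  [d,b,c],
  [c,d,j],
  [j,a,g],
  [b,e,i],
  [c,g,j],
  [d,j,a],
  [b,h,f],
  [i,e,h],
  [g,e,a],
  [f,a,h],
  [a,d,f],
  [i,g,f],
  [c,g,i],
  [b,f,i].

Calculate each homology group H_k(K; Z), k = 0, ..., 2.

H_0 ≅ Z,  H_1 ≅ Z ⊕ Z/2,  H_2 = 0.

K has 10 vertices, 30 edges, 20 triangles.
rank ∂_0 = 0, rank ∂_1 = 9 ⇒ b_0 = 10 − 0 − 9 = 1; all invariant factors of ∂_1 are 1 so no torsion. So H_0 ≅ Z.
rank ∂_1 = 9, rank ∂_2 = 20 ⇒ b_1 = 30 − 9 − 20 = 1; ∂_2 has invariant factor(s) [2] giving torsion. So H_1 ≅ Z ⊕ Z/2.
rank ∂_2 = 20, rank ∂_3 = 0 ⇒ b_2 = 20 − 20 − 0 = 0. So H_2 ≅ 0.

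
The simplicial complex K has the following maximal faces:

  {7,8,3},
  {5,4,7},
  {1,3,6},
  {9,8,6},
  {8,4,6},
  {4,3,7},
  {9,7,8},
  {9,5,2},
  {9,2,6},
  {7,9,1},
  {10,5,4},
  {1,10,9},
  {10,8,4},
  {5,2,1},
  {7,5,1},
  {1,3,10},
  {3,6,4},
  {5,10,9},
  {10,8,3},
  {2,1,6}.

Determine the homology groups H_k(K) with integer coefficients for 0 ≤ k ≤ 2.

We work with the vertex ordering 1 < 2 < 3 < 4 < 5 < 6 < 7 < 8 < 9 < 10. The simplices of K, each written with vertices in increasing order, are:

  0-simplices (10): [1], [2], [3], [4], [5], [6], [7], [8], [9], [10]
  1-simplices (30): (30 of them)
  2-simplices (20): (20 of them)

so the chain groups are C_0 ≅ Z^10, C_1 ≅ Z^30, C_2 ≅ Z^20.

∂_1: C_1 → C_0 maps an edge to its endpoints' difference, ∂[p,q] = q − p.
The 10×30 boundary matrix has rank 9 and Smith normal form diag(1,1,1,1,1,1,1,1,1).

The boundary map ∂_2: C_2 → C_1 maps a triangle to the signed sum of its edges. For instance
  ∂[5,9,10] = [9,10] − [5,10] + [5,9],
  ∂[3,4,7] = [4,7] − [3,7] + [3,4].
As a 30×20 matrix over Z this has rank 20, with invariant factors (1,1,1,1,1,1,1,1,1,1,1,1,1,1,1,1,1,1,1,2).

Reading off H_k = ker ∂_k / im ∂_{k+1}:

  H_0: rank C_0 − rank ∂_1 = 10 − 9 = 1, and the invariant factors of ∂_1 are all 1, so H_0 = Z.
  H_1: rank ker ∂_1 − rank ∂_2 = (30 − 9) − 20 = 1, and ∂_2 has invariant factor 2 > 1, so H_1 = Z ⊕ Z_2.
  H_2: rank ker ∂_2 − rank ∂_3 = (20 − 20) − 0 = 0, and there is no ∂_3, so H_2 = 0.

(K is a triangulation of the Klein bottle.)

H_0 = Z,  H_1 = Z ⊕ Z_2,  H_2 = 0.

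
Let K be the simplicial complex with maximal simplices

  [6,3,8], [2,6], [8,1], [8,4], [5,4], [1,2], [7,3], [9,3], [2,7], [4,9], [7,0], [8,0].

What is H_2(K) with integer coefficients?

H_2 = 0.

Take the total order 0 < 1 < 2 < 3 < 4 < 5 < 6 < 7 < 8 < 9 on the vertex set. Then K (dimension 2) consists of the simplices:

  0-simplices (10): [0], [1], [2], [3], [4], [5], [6], [7], [8], [9]
  1-simplices (14): [0,7], [0,8], [1,2], [1,8], [2,6], [2,7], [3,6], [3,7], [3,8], [3,9], [4,5], [4,8], [4,9], [6,8]
  2-simplices (1): [3,6,8]

Hence C_0 ≅ Z^10, C_1 ≅ Z^14, C_2 ≅ Z^1.

∂_1: C_1 → C_0 sends each edge [p,q] (with p < q) to q − p. For instance
  ∂[4,5] = [5] − [4].
The 10×14 boundary matrix has rank 9 and Smith normal form diag(1,1,1,1,1,1,1,1,1).

The boundary map ∂_2: C_2 → C_1 maps a triangle to the signed sum of its edges. For instance
  ∂[3,6,8] = [6,8] − [3,8] + [3,6].
As a 14×1 matrix over Z this has rank 1, with invariant factors (1).

Reading off H_k = ker ∂_k / im ∂_{k+1}:

  H_2: rank ker ∂_2 − rank ∂_3 = (1 − 1) − 0 = 0, and there is no ∂_3, so H_2 = 0.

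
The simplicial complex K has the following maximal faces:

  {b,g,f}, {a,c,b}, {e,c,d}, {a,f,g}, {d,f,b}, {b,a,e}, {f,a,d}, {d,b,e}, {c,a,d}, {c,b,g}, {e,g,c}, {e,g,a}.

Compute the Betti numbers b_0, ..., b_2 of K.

We work with the vertex ordering a < b < c < d < e < f < g. The simplices of K, each written with vertices in increasing order, are:

  0-simplices (7): a, b, c, d, e, f, g
  1-simplices (18): ab, ac, ad, ae, af, ag, bc, bd, be, bf, bg, cd, ce, cg, de, df, eg, fg
  2-simplices (12): abc, abe, acd, adf, aeg, afg, bcg, bde, bdf, bfg, cde, ceg

Hence C_0 ≅ Z^7, C_1 ≅ Z^18, C_2 ≅ Z^12.

The boundary map ∂_1: C_1 → C_0 maps an edge to its endpoints' difference, ∂[p,q] = q − p. For instance
  ∂eg = g − e.
As a 7×18 matrix over Z this has rank 6, with invariant factors (1,1,1,1,1,1).

The boundary map ∂_2: C_2 → C_1 acts by ∂[p,q,r] = [q,r] − [p,r] + [p,q]. For instance
  ∂bde = de − be + bd,
  ∂bfg = fg − bg + bf.
The 18×12 boundary matrix has rank 12 and Smith normal form diag(1,1,1,1,1,1,1,1,1,1,1,2).

From H_k ≅ ker(∂_k) / im(∂_{k+1}) we obtain:

  H_0: rank C_0 − rank ∂_1 = 7 − 6 = 1, and the invariant factors of ∂_1 are all 1, so H_0 ≅ Z.
  H_1: rank ker ∂_1 − rank ∂_2 = (18 − 6) − 12 = 0, and ∂_2 has invariant factor 2 > 1, so H_1 ≅ Z_2.
  H_2: rank ker ∂_2 − rank ∂_3 = (12 − 12) − 0 = 0, and there is no ∂_3, so H_2 ≅ 0.

Hence the Betti numbers are b_0 = 1, b_1 = 0, b_2 = 0.

b_0 = 1, b_1 = 0, b_2 = 0.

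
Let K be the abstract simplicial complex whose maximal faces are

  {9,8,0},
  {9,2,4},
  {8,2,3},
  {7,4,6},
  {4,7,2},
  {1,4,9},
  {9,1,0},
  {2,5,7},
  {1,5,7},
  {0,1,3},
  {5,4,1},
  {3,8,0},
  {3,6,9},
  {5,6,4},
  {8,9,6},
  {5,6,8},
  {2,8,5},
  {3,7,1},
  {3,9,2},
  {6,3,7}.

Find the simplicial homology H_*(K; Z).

H_0 ≅ Z,  H_1 ≅ Z ⊕ Z/2,  H_2 = 0.

We work with the vertex ordering 0 < 1 < 2 < 3 < 4 < 5 < 6 < 7 < 8 < 9. The simplices of K, each written with vertices in increasing order, are:

  0-simplices (10): [0], [1], [2], [3], [4], [5], [6], [7], [8], [9]
  1-simplices (30): (30 of them)
  2-simplices (20): (20 of them)

giving chain groups C_0 ≅ Z^10, C_1 ≅ Z^30, C_2 ≅ Z^20.

The boundary map ∂_1: C_1 → C_0 sends each edge [p,q] (with p < q) to q − p. For instance
  ∂[0,1] = [1] − [0].
This gives a 10×30 integer matrix of rank 9; reducing to Smith normal form yields diagonal entries (1,1,1,1,1,1,1,1,1).

∂_2: C_2 → C_1 acts by ∂[p,q,r] = [q,r] − [p,r] + [p,q]. For instance
  ∂[2,5,7] = [5,7] − [2,7] + [2,5],
  ∂[1,4,5] = [4,5] − [1,5] + [1,4].
The 30×20 boundary matrix has rank 20 and Smith normal form diag(1,1,1,1,1,1,1,1,1,1,1,1,1,1,1,1,1,1,1,2).

Reading off H_k = ker ∂_k / im ∂_{k+1}:

  H_0: rank C_0 − rank ∂_1 = 10 − 9 = 1, and the invariant factors of ∂_1 are all 1, so H_0 ≅ Z.
  H_1: rank ker ∂_1 − rank ∂_2 = (30 − 9) − 20 = 1, and ∂_2 has invariant factor 2 > 1, so H_1 ≅ Z ⊕ Z/2.
  H_2: rank ker ∂_2 − rank ∂_3 = (20 − 20) − 0 = 0, and there is no ∂_3, so H_2 ≅ 0.

As a check, the Euler characteristic is 10 − 30 + 20 = 0, which agrees with 1 − 1 + 0 = 0.
(K is a triangulation of the Klein bottle.)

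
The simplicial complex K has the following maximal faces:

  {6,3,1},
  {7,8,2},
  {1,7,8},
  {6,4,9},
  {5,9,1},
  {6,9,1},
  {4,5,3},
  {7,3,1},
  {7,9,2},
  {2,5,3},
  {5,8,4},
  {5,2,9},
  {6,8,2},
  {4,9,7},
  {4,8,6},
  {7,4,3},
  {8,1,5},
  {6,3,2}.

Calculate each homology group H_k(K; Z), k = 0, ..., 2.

H_0 = Z,  H_1 = Z^2,  H_2 = Z.

Take the total order 1 < 2 < 3 < 4 < 5 < 6 < 7 < 8 < 9 on the vertex set. Then K (dimension 2) consists of the simplices:

  0-simplices (9): [1], [2], [3], [4], [5], [6], [7], [8], [9]
  1-simplices (27): (27 of them)
  2-simplices (18): [1,3,6], [1,3,7], [1,5,8], [1,5,9], [1,6,9], [1,7,8], [2,3,5], [2,3,6], [2,5,9], [2,6,8], [2,7,8], [2,7,9], [3,4,5], [3,4,7], [4,5,8], [4,6,8], [4,6,9], [4,7,9]

giving chain groups C_0 ≅ Z^9, C_1 ≅ Z^27, C_2 ≅ Z^18.

The boundary map ∂_1: C_1 → C_0 maps an edge to its endpoints' difference, ∂[p,q] = q − p. For instance
  ∂[7,9] = [9] − [7].
The 9×27 boundary matrix has rank 8 and Smith normal form diag(1,1,1,1,1,1,1,1).

The boundary map ∂_2: C_2 → C_1 acts by ∂[p,q,r] = [q,r] − [p,r] + [p,q]. For instance
  ∂[1,3,6] = [3,6] − [1,6] + [1,3],
  ∂[1,5,9] = [5,9] − [1,9] + [1,5].
This gives a 27×18 integer matrix of rank 17; reducing to Smith normal form yields diagonal entries (1,1,1,1,1,1,1,1,1,1,1,1,1,1,1,1,1).

Now H_k = ker ∂_k / im ∂_{k+1}, so:

  H_0: rank C_0 − rank ∂_1 = 9 − 8 = 1, and the invariant factors of ∂_1 are all 1, so H_0 = Z.
  H_1: rank ker ∂_1 − rank ∂_2 = (27 − 8) − 17 = 2, and the invariant factors of ∂_2 are all 1, so H_1 = Z^2.
  H_2: rank ker ∂_2 − rank ∂_3 = (18 − 17) − 0 = 1, and there is no ∂_3, so H_2 = Z.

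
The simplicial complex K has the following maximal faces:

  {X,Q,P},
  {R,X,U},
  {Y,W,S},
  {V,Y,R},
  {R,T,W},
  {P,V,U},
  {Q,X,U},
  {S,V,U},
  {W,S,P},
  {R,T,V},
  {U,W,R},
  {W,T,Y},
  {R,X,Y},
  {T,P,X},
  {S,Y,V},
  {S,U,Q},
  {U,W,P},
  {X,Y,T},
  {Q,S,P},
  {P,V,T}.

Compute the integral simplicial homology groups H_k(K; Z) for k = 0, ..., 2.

Fix the vertex order P < Q < R < S < T < U < V < W < X < Y and write every simplex with vertices in increasing order. Then dim K = 2 and the simplices of K are:

  0-simplices (10): P, Q, R, S, T, U, V, W, X, Y
  1-simplices (30): PQ, PS, PT, PU, PV, PW, PX, QS, QU, QX, RT, RU, RV, RW, RX, RY, SU, SV, SW, SY, TV, TW, TX, TY, UV, UW, UX, VY, WY, XY
  2-simplices (20): PQS, PQX, PSW, PTV, PTX, PUV, PUW, QSU, QUX, RTV, RTW, RUW, RUX, RVY, RXY, SUV, SVY, SWY, TWY, TXY

so the chain groups are C_0 ≅ Z^10, C_1 ≅ Z^30, C_2 ≅ Z^20.

The boundary map ∂_1: C_1 → C_0 sends each edge [p,q] (with p < q) to q − p.
This gives a 10×30 integer matrix of rank 9; reducing to Smith normal form yields diagonal entries (1,1,1,1,1,1,1,1,1).

∂_2: C_2 → C_1 acts by ∂[p,q,r] = [q,r] − [p,r] + [p,q]. For instance
  ∂RXY = XY − RY + RX,
  ∂RUW = UW − RW + RU.
The resulting 30×20 matrix has rank 20, and its Smith normal form has invariant factors (1,1,1,1,1,1,1,1,1,1,1,1,1,1,1,1,1,1,1,2).

Reading off H_k = ker ∂_k / im ∂_{k+1}:

  H_0: rank C_0 − rank ∂_1 = 10 − 9 = 1, and the invariant factors of ∂_1 are all 1, so H_0 = Z.
  H_1: rank ker ∂_1 − rank ∂_2 = (30 − 9) − 20 = 1, and ∂_2 has invariant factor 2 > 1, so H_1 = Z ⊕ Z/2.
  H_2: rank ker ∂_2 − rank ∂_3 = (20 − 20) − 0 = 0, and there is no ∂_3, so H_2 = 0.

As a check, the Euler characteristic is 10 − 30 + 20 = 0, which agrees with 1 − 1 + 0 = 0.

H_0 ≅ Z,  H_1 ≅ Z ⊕ Z/2,  H_2 = 0.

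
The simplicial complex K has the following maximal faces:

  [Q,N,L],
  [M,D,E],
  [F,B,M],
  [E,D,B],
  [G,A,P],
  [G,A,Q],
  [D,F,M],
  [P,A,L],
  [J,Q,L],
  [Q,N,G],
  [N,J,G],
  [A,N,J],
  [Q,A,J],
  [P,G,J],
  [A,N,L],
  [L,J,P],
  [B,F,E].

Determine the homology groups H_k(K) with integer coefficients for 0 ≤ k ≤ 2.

Fix the vertex order A < B < D < E < F < G < J < L < M < N < P < Q and write every simplex with vertices in increasing order. Then dim K = 2 and the simplices of K are:

  0-simplices (12): A, B, D, E, F, G, J, L, M, N, P, Q
  1-simplices (28): AG, AJ, AL, AN, AP, AQ, BD, BE, BF, BM, DE, DF, DM, EF, EM, FM, GJ, GN, GP, GQ, JL, JN, JP, JQ, LN, LP, LQ, NQ
  2-simplices (17): AGP, AGQ, AJN, AJQ, ALN, ALP, BDE, BEF, BFM, DEM, DFM, GJN, GJP, GNQ, JLP, JLQ, LNQ

so the chain groups are C_0 ≅ Z^12, C_1 ≅ Z^28, C_2 ≅ Z^17.

∂_1: C_1 → C_0 sends each edge [p,q] (with p < q) to q − p. For instance
  ∂AP = P − A.
This gives a 12×28 integer matrix of rank 10; reducing to Smith normal form yields diagonal entries (1,1,1,1,1,1,1,1,1,1).

Boundary ∂_2: C_2 → C_1 maps a triangle to the signed sum of its edges. For instance
  ∂JLQ = LQ − JQ + JL,
  ∂ALN = LN − AN + AL.
As a 28×17 matrix over Z this has rank 17, with invariant factors (1,1,1,1,1,1,1,1,1,1,1,1,1,1,1,1,2).

Now H_k = ker ∂_k / im ∂_{k+1}, so:

  H_0: rank C_0 − rank ∂_1 = 12 − 10 = 2, and the invariant factors of ∂_1 are all 1, so H_0 = Z^2.
  H_1: rank ker ∂_1 − rank ∂_2 = (28 − 10) − 17 = 1, and ∂_2 has invariant factor 2 > 1, so H_1 = Z ⊕ Z/2.
  H_2: rank ker ∂_2 − rank ∂_3 = (17 − 17) − 0 = 0, and there is no ∂_3, so H_2 = 0.

(K is a triangulation of the disjoint union of the Möbius band and the real projective plane RP^2.)

H_0 = Z^2,  H_1 = Z ⊕ Z/2,  H_2 = 0.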